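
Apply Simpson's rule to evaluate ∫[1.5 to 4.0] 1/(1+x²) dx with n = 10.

f(x) = 1/(1+x²)
a = 1.5, b = 4.0, n = 10
h = (b - a)/n = 0.250000

Simpson's rule: (h/3)[f(x₀) + 4f(x₁) + 2f(x₂) + ... + f(xₙ)]

x_0 = 1.5000, f(x_0) = 0.307692, coefficient = 1
x_1 = 1.7500, f(x_1) = 0.246154, coefficient = 4
x_2 = 2.0000, f(x_2) = 0.200000, coefficient = 2
x_3 = 2.2500, f(x_3) = 0.164948, coefficient = 4
x_4 = 2.5000, f(x_4) = 0.137931, coefficient = 2
x_5 = 2.7500, f(x_5) = 0.116788, coefficient = 4
x_6 = 3.0000, f(x_6) = 0.100000, coefficient = 2
x_7 = 3.2500, f(x_7) = 0.086486, coefficient = 4
x_8 = 3.5000, f(x_8) = 0.075472, coefficient = 2
x_9 = 3.7500, f(x_9) = 0.066390, coefficient = 4
x_10 = 4.0000, f(x_10) = 0.058824, coefficient = 1

I ≈ (0.250000/3) × 4.116390 = 0.343032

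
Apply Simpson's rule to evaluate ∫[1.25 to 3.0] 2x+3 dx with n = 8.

f(x) = 2x+3
a = 1.25, b = 3.0, n = 8
h = (b - a)/n = 0.218750

Simpson's rule: (h/3)[f(x₀) + 4f(x₁) + 2f(x₂) + ... + f(xₙ)]

x_0 = 1.2500, f(x_0) = 5.500000, coefficient = 1
x_1 = 1.4688, f(x_1) = 5.937500, coefficient = 4
x_2 = 1.6875, f(x_2) = 6.375000, coefficient = 2
x_3 = 1.9062, f(x_3) = 6.812500, coefficient = 4
x_4 = 2.1250, f(x_4) = 7.250000, coefficient = 2
x_5 = 2.3438, f(x_5) = 7.687500, coefficient = 4
x_6 = 2.5625, f(x_6) = 8.125000, coefficient = 2
x_7 = 2.7812, f(x_7) = 8.562500, coefficient = 4
x_8 = 3.0000, f(x_8) = 9.000000, coefficient = 1

I ≈ (0.218750/3) × 174.000000 = 12.687500
Exact value: 12.687500
Error: 0.000000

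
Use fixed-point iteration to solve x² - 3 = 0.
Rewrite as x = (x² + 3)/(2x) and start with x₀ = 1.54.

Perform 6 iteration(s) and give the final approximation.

Equation: x² - 3 = 0
Fixed-point form: x = (x² + 3)/(2x)
x₀ = 1.54

x_1 = g(1.540000) = 1.744026
x_2 = g(1.744026) = 1.732092
x_3 = g(1.732092) = 1.732051
x_4 = g(1.732051) = 1.732051
x_5 = g(1.732051) = 1.732051
x_6 = g(1.732051) = 1.732051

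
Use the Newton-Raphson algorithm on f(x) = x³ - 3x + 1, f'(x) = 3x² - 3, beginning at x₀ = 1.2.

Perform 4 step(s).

f(x) = x³ - 3x + 1
f'(x) = 3x² - 3
x₀ = 1.2

Newton-Raphson formula: x_{n+1} = x_n - f(x_n)/f'(x_n)

Iteration 1:
  f(1.200000) = -0.872000
  f'(1.200000) = 1.320000
  x_1 = 1.200000 - (-0.872000)/1.320000 = 1.860606
Iteration 2:
  f(1.860606) = 1.859330
  f'(1.860606) = 7.385565
  x_2 = 1.860606 - 1.859330/7.385565 = 1.608854
Iteration 3:
  f(1.608854) = 0.337814
  f'(1.608854) = 4.765235
  x_3 = 1.608854 - 0.337814/4.765235 = 1.537963
Iteration 4:
  f(1.537963) = 0.023900
  f'(1.537963) = 4.095988
  x_4 = 1.537963 - 0.023900/4.095988 = 1.532128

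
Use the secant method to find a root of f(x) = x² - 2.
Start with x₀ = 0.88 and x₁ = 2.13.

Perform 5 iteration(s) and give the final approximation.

f(x) = x² - 2
x₀ = 0.88, x₁ = 2.13

Secant formula: x_{n+1} = x_n - f(x_n)(x_n - x_{n-1})/(f(x_n) - f(x_{n-1}))

Iteration 1:
  f(0.880000) = -1.225600
  f(2.130000) = 2.536900
  x_2 = 2.130000 - 2.536900×(2.130000 - 0.880000)/(2.536900 - (-1.225600))
       = 1.287176
Iteration 2:
  f(2.130000) = 2.536900
  f(1.287176) = -0.343178
  x_3 = 1.287176 - (-0.343178)×(1.287176 - 2.130000)/(-0.343178 - 2.536900)
       = 1.387603
Iteration 3:
  f(1.287176) = -0.343178
  f(1.387603) = -0.074557
  x_4 = 1.387603 - (-0.074557)×(1.387603 - 1.287176)/(-0.074557 - (-0.343178))
       = 1.415477
Iteration 4:
  f(1.387603) = -0.074557
  f(1.415477) = 0.003576
  x_5 = 1.415477 - 0.003576×(1.415477 - 1.387603)/(0.003576 - (-0.074557))
       = 1.414202
Iteration 5:
  f(1.415477) = 0.003576
  f(1.414202) = -0.000034
  x_6 = 1.414202 - (-0.000034)×(1.414202 - 1.415477)/(-0.000034 - 0.003576)
       = 1.414214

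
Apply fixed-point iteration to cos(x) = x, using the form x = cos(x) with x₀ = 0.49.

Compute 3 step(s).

Equation: cos(x) = x
Fixed-point form: x = cos(x)
x₀ = 0.49

x_1 = g(0.490000) = 0.882333
x_2 = g(0.882333) = 0.635351
x_3 = g(0.635351) = 0.804863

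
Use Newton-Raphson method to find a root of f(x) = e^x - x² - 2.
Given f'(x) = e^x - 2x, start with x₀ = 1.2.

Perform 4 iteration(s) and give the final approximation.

f(x) = e^x - x² - 2
f'(x) = e^x - 2x
x₀ = 1.2

Newton-Raphson formula: x_{n+1} = x_n - f(x_n)/f'(x_n)

Iteration 1:
  f(1.200000) = -0.119883
  f'(1.200000) = 0.920117
  x_1 = 1.200000 - (-0.119883)/0.920117 = 1.330291
Iteration 2:
  f(1.330291) = 0.012470
  f'(1.330291) = 1.121562
  x_2 = 1.330291 - 0.012470/1.121562 = 1.319173
Iteration 3:
  f(1.319173) = 0.000109
  f'(1.319173) = 1.101981
  x_3 = 1.319173 - 0.000109/1.101981 = 1.319074
Iteration 4:
  f(1.319074) = 0.000000
  f'(1.319074) = 1.101808
  x_4 = 1.319074 - 0.000000/1.101808 = 1.319074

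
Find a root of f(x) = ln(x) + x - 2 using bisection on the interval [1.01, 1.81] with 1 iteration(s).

f(x) = ln(x) + x - 2
Initial interval: [1.01, 1.81]

Iteration 1:
  c_1 = (1.010000 + 1.810000)/2 = 1.410000
  f(c_1) = f(1.410000) = -0.246410
  f(a) × f(c) ≥ 0, new interval: [1.410000, 1.810000]

After 1 iteration(s), the approximation is c_1 = 1.410000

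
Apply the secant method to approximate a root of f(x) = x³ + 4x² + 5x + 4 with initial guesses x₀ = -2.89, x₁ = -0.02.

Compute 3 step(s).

f(x) = x³ + 4x² + 5x + 4
x₀ = -2.89, x₁ = -0.02

Secant formula: x_{n+1} = x_n - f(x_n)(x_n - x_{n-1})/(f(x_n) - f(x_{n-1}))

Iteration 1:
  f(-2.890000) = -1.179169
  f(-0.020000) = 3.901592
  x_2 = -0.020000 - 3.901592×(-0.020000 - (-2.890000))/(3.901592 - (-1.179169))
       = -2.223916
Iteration 2:
  f(-0.020000) = 3.901592
  f(-2.223916) = 1.664581
  x_3 = -2.223916 - 1.664581×(-2.223916 - (-0.020000))/(1.664581 - 3.901592)
       = -3.863870
Iteration 3:
  f(-2.223916) = 1.664581
  f(-3.863870) = -13.287004
  x_4 = -3.863870 - (-13.287004)×(-3.863870 - (-2.223916))/(-13.287004 - 1.664581)
       = -2.406494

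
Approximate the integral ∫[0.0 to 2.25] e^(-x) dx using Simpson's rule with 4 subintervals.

f(x) = e^(-x)
a = 0.0, b = 2.25, n = 4
h = (b - a)/n = 0.562500

Simpson's rule: (h/3)[f(x₀) + 4f(x₁) + 2f(x₂) + ... + f(xₙ)]

x_0 = 0.0000, f(x_0) = 1.000000, coefficient = 1
x_1 = 0.5625, f(x_1) = 0.569783, coefficient = 4
x_2 = 1.1250, f(x_2) = 0.324652, coefficient = 2
x_3 = 1.6875, f(x_3) = 0.184981, coefficient = 4
x_4 = 2.2500, f(x_4) = 0.105399, coefficient = 1

I ≈ (0.562500/3) × 4.773761 = 0.895080
Exact value: 0.894601
Error: 0.000479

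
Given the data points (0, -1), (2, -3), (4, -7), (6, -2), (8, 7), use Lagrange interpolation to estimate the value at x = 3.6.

Lagrange interpolation formula:
P(x) = Σ yᵢ × Lᵢ(x)
where Lᵢ(x) = Π_{j≠i} (x - xⱼ)/(xᵢ - xⱼ)

L_0(3.6) = (3.6 - 2)/(0 - 2) × (3.6 - 4)/(0 - 4) × (3.6 - 6)/(0 - 6) × (3.6 - 8)/(0 - 8) = -0.017600
L_1(3.6) = (3.6 - 0)/(2 - 0) × (3.6 - 4)/(2 - 4) × (3.6 - 6)/(2 - 6) × (3.6 - 8)/(2 - 8) = 0.158400
L_2(3.6) = (3.6 - 0)/(4 - 0) × (3.6 - 2)/(4 - 2) × (3.6 - 6)/(4 - 6) × (3.6 - 8)/(4 - 8) = 0.950400
L_3(3.6) = (3.6 - 0)/(6 - 0) × (3.6 - 2)/(6 - 2) × (3.6 - 4)/(6 - 4) × (3.6 - 8)/(6 - 8) = -0.105600
L_4(3.6) = (3.6 - 0)/(8 - 0) × (3.6 - 2)/(8 - 2) × (3.6 - 4)/(8 - 4) × (3.6 - 6)/(8 - 6) = 0.014400

P(3.6) = (-1)×L_0(3.6) + (-3)×L_1(3.6) + (-7)×L_2(3.6) + (-2)×L_3(3.6) + 7×L_4(3.6)
P(3.6) = -6.798400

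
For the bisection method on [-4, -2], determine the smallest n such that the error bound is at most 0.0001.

We need (b-a)/2^n ≤ 0.0001
(-2 - (-4))/2^n ≤ 0.0001
2/2^n ≤ 0.0001
2^n ≥ 20000
n ≥ log₂(20000) = 14.29
n ≥ 15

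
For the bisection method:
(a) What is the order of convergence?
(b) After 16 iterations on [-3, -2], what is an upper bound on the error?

(a) Bisection has linear (order 1) convergence; the error is halved each step.

(b) Error bound = (b-a)/2^n = (-2 - (-3))/2^{16}
    = 1/2^{16}

(a) 1 (linear); (b) error ≤ 1.53e-05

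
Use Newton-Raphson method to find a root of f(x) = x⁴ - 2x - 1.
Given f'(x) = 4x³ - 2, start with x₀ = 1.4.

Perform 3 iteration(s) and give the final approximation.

f(x) = x⁴ - 2x - 1
f'(x) = 4x³ - 2
x₀ = 1.4

Newton-Raphson formula: x_{n+1} = x_n - f(x_n)/f'(x_n)

Iteration 1:
  f(1.400000) = 0.041600
  f'(1.400000) = 8.976000
  x_1 = 1.400000 - 0.041600/8.976000 = 1.395365
Iteration 2:
  f(1.395365) = 0.000252
  f'(1.395365) = 8.867355
  x_2 = 1.395365 - 0.000252/8.867355 = 1.395337
Iteration 3:
  f(1.395337) = 0.000000
  f'(1.395337) = 8.866691
  x_3 = 1.395337 - 0.000000/8.866691 = 1.395337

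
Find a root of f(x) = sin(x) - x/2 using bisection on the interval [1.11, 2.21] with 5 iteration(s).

f(x) = sin(x) - x/2
Initial interval: [1.11, 2.21]

Iteration 1:
  c_1 = (1.110000 + 2.210000)/2 = 1.660000
  f(c_1) = f(1.660000) = 0.166024
  f(a) × f(c) ≥ 0, new interval: [1.660000, 2.210000]
Iteration 2:
  c_2 = (1.660000 + 2.210000)/2 = 1.935000
  f(c_2) = f(1.935000) = -0.033092
  f(a) × f(c) < 0, new interval: [1.660000, 1.935000]
Iteration 3:
  c_3 = (1.660000 + 1.935000)/2 = 1.797500
  f(c_3) = f(1.797500) = 0.075663
  f(a) × f(c) ≥ 0, new interval: [1.797500, 1.935000]
Iteration 4:
  c_4 = (1.797500 + 1.935000)/2 = 1.866250
  f(c_4) = f(1.866250) = 0.023545
  f(a) × f(c) ≥ 0, new interval: [1.866250, 1.935000]
Iteration 5:
  c_5 = (1.866250 + 1.935000)/2 = 1.900625
  f(c_5) = f(1.900625) = -0.004215
  f(a) × f(c) < 0, new interval: [1.866250, 1.900625]

After 5 iteration(s), the approximation is c_5 = 1.900625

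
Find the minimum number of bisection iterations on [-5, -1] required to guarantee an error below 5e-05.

We need (b-a)/2^n ≤ 5e-05
(-1 - (-5))/2^n ≤ 5e-05
4/2^n ≤ 5e-05
2^n ≥ 80000
n ≥ log₂(80000) = 16.29
n ≥ 17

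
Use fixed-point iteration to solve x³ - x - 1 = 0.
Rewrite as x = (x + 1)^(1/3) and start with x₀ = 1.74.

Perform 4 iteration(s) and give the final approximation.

Equation: x³ - x - 1 = 0
Fixed-point form: x = (x + 1)^(1/3)
x₀ = 1.74

x_1 = g(1.740000) = 1.399319
x_2 = g(1.399319) = 1.338739
x_3 = g(1.338739) = 1.327376
x_4 = g(1.327376) = 1.325223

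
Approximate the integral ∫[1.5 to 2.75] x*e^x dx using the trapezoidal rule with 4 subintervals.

f(x) = x*e^x
a = 1.5, b = 2.75, n = 4
h = (b - a)/n = 0.312500

Trapezoidal rule: (h/2)[f(x₀) + 2f(x₁) + 2f(x₂) + ... + f(xₙ)]

x_0 = 1.5000, f(x_0) = 6.722534, coefficient = 1
x_1 = 1.8125, f(x_1) = 11.102909, coefficient = 2
x_2 = 2.1250, f(x_2) = 17.792407, coefficient = 2
x_3 = 2.4375, f(x_3) = 27.895710, coefficient = 2
x_4 = 2.7500, f(x_4) = 43.017238, coefficient = 1

I ≈ (0.312500/2) × 163.321823 = 25.519035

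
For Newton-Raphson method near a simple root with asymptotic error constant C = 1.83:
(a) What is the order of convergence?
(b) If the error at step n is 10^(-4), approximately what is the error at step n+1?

(a) Newton-Raphson has quadratic (order 2) convergence near simple roots.
    This means |e_{n+1}| ≈ C|e_n|².

(b) With |e_n| = 10^(-4) and C = 1.83:
    |e_{n+1}| ≈ 1.83 × (10^(-4))² = 1.83 × 10^(-8)

(a) 2 (quadratic); (b) |e_{n+1}| ≈ 1.830e-08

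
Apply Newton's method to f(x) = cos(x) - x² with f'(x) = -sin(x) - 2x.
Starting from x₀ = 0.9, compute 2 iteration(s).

f(x) = cos(x) - x²
f'(x) = -sin(x) - 2x
x₀ = 0.9

Newton-Raphson formula: x_{n+1} = x_n - f(x_n)/f'(x_n)

Iteration 1:
  f(0.900000) = -0.188390
  f'(0.900000) = -2.583327
  x_1 = 0.900000 - (-0.188390)/(-2.583327) = 0.827075
Iteration 2:
  f(0.827075) = -0.007021
  f'(0.827075) = -2.390103
  x_2 = 0.827075 - (-0.007021)/(-2.390103) = 0.824137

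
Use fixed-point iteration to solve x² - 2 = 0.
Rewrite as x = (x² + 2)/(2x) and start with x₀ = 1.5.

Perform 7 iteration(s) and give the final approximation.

Equation: x² - 2 = 0
Fixed-point form: x = (x² + 2)/(2x)
x₀ = 1.5

x_1 = g(1.500000) = 1.416667
x_2 = g(1.416667) = 1.414216
x_3 = g(1.414216) = 1.414214
x_4 = g(1.414214) = 1.414214
x_5 = g(1.414214) = 1.414214
x_6 = g(1.414214) = 1.414214
x_7 = g(1.414214) = 1.414214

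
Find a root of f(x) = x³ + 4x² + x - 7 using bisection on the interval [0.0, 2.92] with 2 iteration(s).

f(x) = x³ + 4x² + x - 7
Initial interval: [0.0, 2.92]

Iteration 1:
  c_1 = (0.000000 + 2.920000)/2 = 1.460000
  f(c_1) = f(1.460000) = 6.098536
  f(a) × f(c) < 0, new interval: [0.000000, 1.460000]
Iteration 2:
  c_2 = (0.000000 + 1.460000)/2 = 0.730000
  f(c_2) = f(0.730000) = -3.749383
  f(a) × f(c) ≥ 0, new interval: [0.730000, 1.460000]

After 2 iteration(s), the approximation is c_2 = 0.730000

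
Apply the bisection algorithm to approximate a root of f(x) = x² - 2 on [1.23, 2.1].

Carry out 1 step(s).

f(x) = x² - 2
Initial interval: [1.23, 2.1]

Iteration 1:
  c_1 = (1.230000 + 2.100000)/2 = 1.665000
  f(c_1) = f(1.665000) = 0.772225
  f(a) × f(c) < 0, new interval: [1.230000, 1.665000]

After 1 iteration(s), the approximation is c_1 = 1.665000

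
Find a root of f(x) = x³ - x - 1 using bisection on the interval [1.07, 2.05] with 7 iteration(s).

f(x) = x³ - x - 1
Initial interval: [1.07, 2.05]

Iteration 1:
  c_1 = (1.070000 + 2.050000)/2 = 1.560000
  f(c_1) = f(1.560000) = 1.236416
  f(a) × f(c) < 0, new interval: [1.070000, 1.560000]
Iteration 2:
  c_2 = (1.070000 + 1.560000)/2 = 1.315000
  f(c_2) = f(1.315000) = -0.041069
  f(a) × f(c) ≥ 0, new interval: [1.315000, 1.560000]
Iteration 3:
  c_3 = (1.315000 + 1.560000)/2 = 1.437500
  f(c_3) = f(1.437500) = 0.532959
  f(a) × f(c) < 0, new interval: [1.315000, 1.437500]
Iteration 4:
  c_4 = (1.315000 + 1.437500)/2 = 1.376250
  f(c_4) = f(1.376250) = 0.230456
  f(a) × f(c) < 0, new interval: [1.315000, 1.376250]
Iteration 5:
  c_5 = (1.315000 + 1.376250)/2 = 1.345625
  f(c_5) = f(1.345625) = 0.090907
  f(a) × f(c) < 0, new interval: [1.315000, 1.345625]
Iteration 6:
  c_6 = (1.315000 + 1.345625)/2 = 1.330313
  f(c_6) = f(1.330313) = 0.023983
  f(a) × f(c) < 0, new interval: [1.315000, 1.330313]
Iteration 7:
  c_7 = (1.315000 + 1.330313)/2 = 1.322656
  f(c_7) = f(1.322656) = -0.008776
  f(a) × f(c) ≥ 0, new interval: [1.322656, 1.330313]

After 7 iteration(s), the approximation is c_7 = 1.322656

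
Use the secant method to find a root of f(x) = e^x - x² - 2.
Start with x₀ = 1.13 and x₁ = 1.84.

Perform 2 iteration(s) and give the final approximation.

f(x) = e^x - x² - 2
x₀ = 1.13, x₁ = 1.84

Secant formula: x_{n+1} = x_n - f(x_n)(x_n - x_{n-1})/(f(x_n) - f(x_{n-1}))

Iteration 1:
  f(1.130000) = -0.181243
  f(1.840000) = 0.910938
  x_2 = 1.840000 - 0.910938×(1.840000 - 1.130000)/(0.910938 - (-0.181243))
       = 1.247822
Iteration 2:
  f(1.840000) = 0.910938
  f(1.247822) = -0.074311
  x_3 = 1.247822 - (-0.074311)×(1.247822 - 1.840000)/(-0.074311 - 0.910938)
       = 1.292486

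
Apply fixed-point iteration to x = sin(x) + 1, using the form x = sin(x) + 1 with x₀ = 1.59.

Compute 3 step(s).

Equation: x = sin(x) + 1
Fixed-point form: x = sin(x) + 1
x₀ = 1.59

x_1 = g(1.590000) = 1.999816
x_2 = g(1.999816) = 1.909374
x_3 = g(1.909374) = 1.943228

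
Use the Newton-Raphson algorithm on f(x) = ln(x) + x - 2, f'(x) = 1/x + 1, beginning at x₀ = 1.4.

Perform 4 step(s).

f(x) = ln(x) + x - 2
f'(x) = 1/x + 1
x₀ = 1.4

Newton-Raphson formula: x_{n+1} = x_n - f(x_n)/f'(x_n)

Iteration 1:
  f(1.400000) = -0.263528
  f'(1.400000) = 1.714286
  x_1 = 1.400000 - (-0.263528)/1.714286 = 1.553725
Iteration 2:
  f(1.553725) = -0.005621
  f'(1.553725) = 1.643615
  x_2 = 1.553725 - (-0.005621)/1.643615 = 1.557144
Iteration 3:
  f(1.557144) = -0.000002
  f'(1.557144) = 1.642201
  x_3 = 1.557144 - (-0.000002)/1.642201 = 1.557146
Iteration 4:
  f(1.557146) = 0.000000
  f'(1.557146) = 1.642201
  x_4 = 1.557146 - 0.000000/1.642201 = 1.557146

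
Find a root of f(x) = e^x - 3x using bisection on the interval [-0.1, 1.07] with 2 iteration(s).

f(x) = e^x - 3x
Initial interval: [-0.1, 1.07]

Iteration 1:
  c_1 = (-0.100000 + 1.070000)/2 = 0.485000
  f(c_1) = f(0.485000) = 0.169175
  f(a) × f(c) ≥ 0, new interval: [0.485000, 1.070000]
Iteration 2:
  c_2 = (0.485000 + 1.070000)/2 = 0.777500
  f(c_2) = f(0.777500) = -0.156475
  f(a) × f(c) < 0, new interval: [0.485000, 0.777500]

After 2 iteration(s), the approximation is c_2 = 0.777500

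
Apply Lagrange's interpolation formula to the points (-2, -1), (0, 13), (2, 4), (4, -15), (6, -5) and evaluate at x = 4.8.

Lagrange interpolation formula:
P(x) = Σ yᵢ × Lᵢ(x)
where Lᵢ(x) = Π_{j≠i} (x - xⱼ)/(xᵢ - xⱼ)

L_0(4.8) = (4.8 - 0)/(-2 - 0) × (4.8 - 2)/(-2 - 2) × (4.8 - 4)/(-2 - 4) × (4.8 - 6)/(-2 - 6) = -0.033600
L_1(4.8) = (4.8 - (-2))/(0 - (-2)) × (4.8 - 2)/(0 - 2) × (4.8 - 4)/(0 - 4) × (4.8 - 6)/(0 - 6) = 0.190400
L_2(4.8) = (4.8 - (-2))/(2 - (-2)) × (4.8 - 0)/(2 - 0) × (4.8 - 4)/(2 - 4) × (4.8 - 6)/(2 - 6) = -0.489600
L_3(4.8) = (4.8 - (-2))/(4 - (-2)) × (4.8 - 0)/(4 - 0) × (4.8 - 2)/(4 - 2) × (4.8 - 6)/(4 - 6) = 1.142400
L_4(4.8) = (4.8 - (-2))/(6 - (-2)) × (4.8 - 0)/(6 - 0) × (4.8 - 2)/(6 - 2) × (4.8 - 4)/(6 - 4) = 0.190400

P(4.8) = (-1)×L_0(4.8) + 13×L_1(4.8) + 4×L_2(4.8) + (-15)×L_3(4.8) + (-5)×L_4(4.8)
P(4.8) = -17.537600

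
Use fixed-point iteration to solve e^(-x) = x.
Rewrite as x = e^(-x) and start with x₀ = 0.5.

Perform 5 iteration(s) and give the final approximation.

Equation: e^(-x) = x
Fixed-point form: x = e^(-x)
x₀ = 0.5

x_1 = g(0.500000) = 0.606531
x_2 = g(0.606531) = 0.545239
x_3 = g(0.545239) = 0.579703
x_4 = g(0.579703) = 0.560065
x_5 = g(0.560065) = 0.571172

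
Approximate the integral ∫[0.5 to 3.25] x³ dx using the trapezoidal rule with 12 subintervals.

f(x) = x³
a = 0.5, b = 3.25, n = 12
h = (b - a)/n = 0.229167

Trapezoidal rule: (h/2)[f(x₀) + 2f(x₁) + 2f(x₂) + ... + f(xₙ)]

x_0 = 0.5000, f(x_0) = 0.125000, coefficient = 1
x_1 = 0.7292, f(x_1) = 0.387686, coefficient = 2
x_2 = 0.9583, f(x_2) = 0.880136, coefficient = 2
x_3 = 1.1875, f(x_3) = 1.674561, coefficient = 2
x_4 = 1.4167, f(x_4) = 2.843171, coefficient = 2
x_5 = 1.6458, f(x_5) = 4.458180, coefficient = 2
x_6 = 1.8750, f(x_6) = 6.591797, coefficient = 2
x_7 = 2.1042, f(x_7) = 9.316234, coefficient = 2
x_8 = 2.3333, f(x_8) = 12.703704, coefficient = 2
x_9 = 2.5625, f(x_9) = 16.826416, coefficient = 2
x_10 = 2.7917, f(x_10) = 21.756583, coefficient = 2
x_11 = 3.0208, f(x_11) = 27.566415, coefficient = 2
x_12 = 3.2500, f(x_12) = 34.328125, coefficient = 1

I ≈ (0.229167/2) × 244.462891 = 28.011373
Exact value: 27.875977
Error: 0.135396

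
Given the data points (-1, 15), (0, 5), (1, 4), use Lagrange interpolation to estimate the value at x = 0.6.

Lagrange interpolation formula:
P(x) = Σ yᵢ × Lᵢ(x)
where Lᵢ(x) = Π_{j≠i} (x - xⱼ)/(xᵢ - xⱼ)

L_0(0.6) = (0.6 - 0)/(-1 - 0) × (0.6 - 1)/(-1 - 1) = -0.120000
L_1(0.6) = (0.6 - (-1))/(0 - (-1)) × (0.6 - 1)/(0 - 1) = 0.640000
L_2(0.6) = (0.6 - (-1))/(1 - (-1)) × (0.6 - 0)/(1 - 0) = 0.480000

P(0.6) = 15×L_0(0.6) + 5×L_1(0.6) + 4×L_2(0.6)
P(0.6) = 3.320000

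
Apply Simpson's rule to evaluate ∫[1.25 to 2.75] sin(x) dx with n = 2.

f(x) = sin(x)
a = 1.25, b = 2.75, n = 2
h = (b - a)/n = 0.750000

Simpson's rule: (h/3)[f(x₀) + 4f(x₁) + 2f(x₂) + ... + f(xₙ)]

x_0 = 1.2500, f(x_0) = 0.948985, coefficient = 1
x_1 = 2.0000, f(x_1) = 0.909297, coefficient = 4
x_2 = 2.7500, f(x_2) = 0.381661, coefficient = 1

I ≈ (0.750000/3) × 4.967835 = 1.241959
Exact value: 1.239625
Error: 0.002334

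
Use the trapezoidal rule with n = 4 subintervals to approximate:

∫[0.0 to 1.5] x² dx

f(x) = x²
a = 0.0, b = 1.5, n = 4
h = (b - a)/n = 0.375000

Trapezoidal rule: (h/2)[f(x₀) + 2f(x₁) + 2f(x₂) + ... + f(xₙ)]

x_0 = 0.0000, f(x_0) = 0.000000, coefficient = 1
x_1 = 0.3750, f(x_1) = 0.140625, coefficient = 2
x_2 = 0.7500, f(x_2) = 0.562500, coefficient = 2
x_3 = 1.1250, f(x_3) = 1.265625, coefficient = 2
x_4 = 1.5000, f(x_4) = 2.250000, coefficient = 1

I ≈ (0.375000/2) × 6.187500 = 1.160156
Exact value: 1.125000
Error: 0.035156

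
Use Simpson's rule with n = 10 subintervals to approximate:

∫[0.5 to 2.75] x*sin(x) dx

f(x) = x*sin(x)
a = 0.5, b = 2.75, n = 10
h = (b - a)/n = 0.225000

Simpson's rule: (h/3)[f(x₀) + 4f(x₁) + 2f(x₂) + ... + f(xₙ)]

x_0 = 0.5000, f(x_0) = 0.239713, coefficient = 1
x_1 = 0.7250, f(x_1) = 0.480773, coefficient = 4
x_2 = 0.9500, f(x_2) = 0.772745, coefficient = 2
x_3 = 1.1750, f(x_3) = 1.084161, coefficient = 4
x_4 = 1.4000, f(x_4) = 1.379630, coefficient = 2
x_5 = 1.6250, f(x_5) = 1.622613, coefficient = 4
x_6 = 1.8500, f(x_6) = 1.778359, coefficient = 2
x_7 = 2.0750, f(x_7) = 1.816786, coefficient = 4
x_8 = 2.3000, f(x_8) = 1.715122, coefficient = 2
x_9 = 2.5250, f(x_9) = 1.460103, coefficient = 4
x_10 = 2.7500, f(x_10) = 1.049568, coefficient = 1

I ≈ (0.225000/3) × 38.438736 = 2.882905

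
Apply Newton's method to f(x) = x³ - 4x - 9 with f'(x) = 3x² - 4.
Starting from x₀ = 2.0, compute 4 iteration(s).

f(x) = x³ - 4x - 9
f'(x) = 3x² - 4
x₀ = 2.0

Newton-Raphson formula: x_{n+1} = x_n - f(x_n)/f'(x_n)

Iteration 1:
  f(2.000000) = -9.000000
  f'(2.000000) = 8.000000
  x_1 = 2.000000 - (-9.000000)/8.000000 = 3.125000
Iteration 2:
  f(3.125000) = 9.017578
  f'(3.125000) = 25.296875
  x_2 = 3.125000 - 9.017578/25.296875 = 2.768530
Iteration 3:
  f(2.768530) = 1.145993
  f'(2.768530) = 18.994274
  x_3 = 2.768530 - 1.145993/18.994274 = 2.708196
Iteration 4:
  f(2.708196) = 0.030014
  f'(2.708196) = 18.002983
  x_4 = 2.708196 - 0.030014/18.002983 = 2.706529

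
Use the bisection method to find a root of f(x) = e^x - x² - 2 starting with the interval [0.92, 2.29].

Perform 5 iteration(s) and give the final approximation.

f(x) = e^x - x² - 2
Initial interval: [0.92, 2.29]

Iteration 1:
  c_1 = (0.920000 + 2.290000)/2 = 1.605000
  f(c_1) = f(1.605000) = 0.401835
  f(a) × f(c) < 0, new interval: [0.920000, 1.605000]
Iteration 2:
  c_2 = (0.920000 + 1.605000)/2 = 1.262500
  f(c_2) = f(1.262500) = -0.059660
  f(a) × f(c) ≥ 0, new interval: [1.262500, 1.605000]
Iteration 3:
  c_3 = (1.262500 + 1.605000)/2 = 1.433750
  f(c_3) = f(1.433750) = 0.138760
  f(a) × f(c) < 0, new interval: [1.262500, 1.433750]
Iteration 4:
  c_4 = (1.262500 + 1.433750)/2 = 1.348125
  f(c_4) = f(1.348125) = 0.032759
  f(a) × f(c) < 0, new interval: [1.262500, 1.348125]
Iteration 5:
  c_5 = (1.262500 + 1.348125)/2 = 1.305312
  f(c_5) = f(1.305312) = -0.014999
  f(a) × f(c) ≥ 0, new interval: [1.305312, 1.348125]

After 5 iteration(s), the approximation is c_5 = 1.305312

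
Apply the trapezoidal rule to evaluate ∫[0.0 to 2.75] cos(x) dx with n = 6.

f(x) = cos(x)
a = 0.0, b = 2.75, n = 6
h = (b - a)/n = 0.458333

Trapezoidal rule: (h/2)[f(x₀) + 2f(x₁) + 2f(x₂) + ... + f(xₙ)]

x_0 = 0.0000, f(x_0) = 1.000000, coefficient = 1
x_1 = 0.4583, f(x_1) = 0.896791, coefficient = 2
x_2 = 0.9167, f(x_2) = 0.608469, coefficient = 2
x_3 = 1.3750, f(x_3) = 0.194548, coefficient = 2
x_4 = 1.8333, f(x_4) = -0.259531, coefficient = 2
x_5 = 2.2917, f(x_5) = -0.660039, coefficient = 2
x_6 = 2.7500, f(x_6) = -0.924302, coefficient = 1

I ≈ (0.458333/2) × 1.636173 = 0.374956
Exact value: 0.381661
Error: 0.006705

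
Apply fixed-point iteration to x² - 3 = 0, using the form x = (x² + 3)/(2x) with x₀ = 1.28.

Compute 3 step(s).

Equation: x² - 3 = 0
Fixed-point form: x = (x² + 3)/(2x)
x₀ = 1.28

x_1 = g(1.280000) = 1.811875
x_2 = g(1.811875) = 1.733809
x_3 = g(1.733809) = 1.732052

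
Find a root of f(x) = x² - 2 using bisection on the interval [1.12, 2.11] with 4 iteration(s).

f(x) = x² - 2
Initial interval: [1.12, 2.11]

Iteration 1:
  c_1 = (1.120000 + 2.110000)/2 = 1.615000
  f(c_1) = f(1.615000) = 0.608225
  f(a) × f(c) < 0, new interval: [1.120000, 1.615000]
Iteration 2:
  c_2 = (1.120000 + 1.615000)/2 = 1.367500
  f(c_2) = f(1.367500) = -0.129944
  f(a) × f(c) ≥ 0, new interval: [1.367500, 1.615000]
Iteration 3:
  c_3 = (1.367500 + 1.615000)/2 = 1.491250
  f(c_3) = f(1.491250) = 0.223827
  f(a) × f(c) < 0, new interval: [1.367500, 1.491250]
Iteration 4:
  c_4 = (1.367500 + 1.491250)/2 = 1.429375
  f(c_4) = f(1.429375) = 0.043113
  f(a) × f(c) < 0, new interval: [1.367500, 1.429375]

After 4 iteration(s), the approximation is c_4 = 1.429375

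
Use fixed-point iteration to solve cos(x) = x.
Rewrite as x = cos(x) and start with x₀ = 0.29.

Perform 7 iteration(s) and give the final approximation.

Equation: cos(x) = x
Fixed-point form: x = cos(x)
x₀ = 0.29

x_1 = g(0.290000) = 0.958244
x_2 = g(0.958244) = 0.574958
x_3 = g(0.574958) = 0.839215
x_4 = g(0.839215) = 0.668047
x_5 = g(0.668047) = 0.785033
x_6 = g(0.785033) = 0.707365
x_7 = g(0.707365) = 0.760077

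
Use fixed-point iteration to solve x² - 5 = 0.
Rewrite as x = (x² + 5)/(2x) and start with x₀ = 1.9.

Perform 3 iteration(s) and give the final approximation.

Equation: x² - 5 = 0
Fixed-point form: x = (x² + 5)/(2x)
x₀ = 1.9

x_1 = g(1.900000) = 2.265789
x_2 = g(2.265789) = 2.236263
x_3 = g(2.236263) = 2.236068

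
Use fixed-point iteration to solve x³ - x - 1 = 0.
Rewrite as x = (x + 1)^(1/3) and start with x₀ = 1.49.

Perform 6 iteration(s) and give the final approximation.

Equation: x³ - x - 1 = 0
Fixed-point form: x = (x + 1)^(1/3)
x₀ = 1.49

x_1 = g(1.490000) = 1.355397
x_2 = g(1.355397) = 1.330520
x_3 = g(1.330520) = 1.325819
x_4 = g(1.325819) = 1.324927
x_5 = g(1.324927) = 1.324758
x_6 = g(1.324758) = 1.324726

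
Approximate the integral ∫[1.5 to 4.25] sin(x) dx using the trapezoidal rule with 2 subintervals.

f(x) = sin(x)
a = 1.5, b = 4.25, n = 2
h = (b - a)/n = 1.375000

Trapezoidal rule: (h/2)[f(x₀) + 2f(x₁) + 2f(x₂) + ... + f(xₙ)]

x_0 = 1.5000, f(x_0) = 0.997495, coefficient = 1
x_1 = 2.8750, f(x_1) = 0.263446, coefficient = 2
x_2 = 4.2500, f(x_2) = -0.894989, coefficient = 1

I ≈ (1.375000/2) × 0.629398 = 0.432711
Exact value: 0.516825
Error: 0.084114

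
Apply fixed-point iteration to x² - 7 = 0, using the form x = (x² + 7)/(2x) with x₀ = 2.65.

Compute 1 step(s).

Equation: x² - 7 = 0
Fixed-point form: x = (x² + 7)/(2x)
x₀ = 2.65

x_1 = g(2.650000) = 2.645755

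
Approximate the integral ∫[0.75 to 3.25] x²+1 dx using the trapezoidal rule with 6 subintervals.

f(x) = x²+1
a = 0.75, b = 3.25, n = 6
h = (b - a)/n = 0.416667

Trapezoidal rule: (h/2)[f(x₀) + 2f(x₁) + 2f(x₂) + ... + f(xₙ)]

x_0 = 0.7500, f(x_0) = 1.562500, coefficient = 1
x_1 = 1.1667, f(x_1) = 2.361111, coefficient = 2
x_2 = 1.5833, f(x_2) = 3.506944, coefficient = 2
x_3 = 2.0000, f(x_3) = 5.000000, coefficient = 2
x_4 = 2.4167, f(x_4) = 6.840278, coefficient = 2
x_5 = 2.8333, f(x_5) = 9.027778, coefficient = 2
x_6 = 3.2500, f(x_6) = 11.562500, coefficient = 1

I ≈ (0.416667/2) × 66.597222 = 13.874421
Exact value: 13.802083
Error: 0.072338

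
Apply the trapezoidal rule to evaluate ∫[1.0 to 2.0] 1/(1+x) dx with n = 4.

f(x) = 1/(1+x)
a = 1.0, b = 2.0, n = 4
h = (b - a)/n = 0.250000

Trapezoidal rule: (h/2)[f(x₀) + 2f(x₁) + 2f(x₂) + ... + f(xₙ)]

x_0 = 1.0000, f(x_0) = 0.500000, coefficient = 1
x_1 = 1.2500, f(x_1) = 0.444444, coefficient = 2
x_2 = 1.5000, f(x_2) = 0.400000, coefficient = 2
x_3 = 1.7500, f(x_3) = 0.363636, coefficient = 2
x_4 = 2.0000, f(x_4) = 0.333333, coefficient = 1

I ≈ (0.250000/2) × 3.249495 = 0.406187
Exact value: 0.405465
Error: 0.000722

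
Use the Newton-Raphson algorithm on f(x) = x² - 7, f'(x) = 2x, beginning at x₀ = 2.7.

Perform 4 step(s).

f(x) = x² - 7
f'(x) = 2x
x₀ = 2.7

Newton-Raphson formula: x_{n+1} = x_n - f(x_n)/f'(x_n)

Iteration 1:
  f(2.700000) = 0.290000
  f'(2.700000) = 5.400000
  x_1 = 2.700000 - 0.290000/5.400000 = 2.646296
Iteration 2:
  f(2.646296) = 0.002884
  f'(2.646296) = 5.292593
  x_2 = 2.646296 - 0.002884/5.292593 = 2.645751
Iteration 3:
  f(2.645751) = 0.000000
  f'(2.645751) = 5.291503
  x_3 = 2.645751 - 0.000000/5.291503 = 2.645751
Iteration 4:
  f(2.645751) = 0.000000
  f'(2.645751) = 5.291503
  x_4 = 2.645751 - 0.000000/5.291503 = 2.645751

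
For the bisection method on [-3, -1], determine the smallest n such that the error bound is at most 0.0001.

We need (b-a)/2^n ≤ 0.0001
(-1 - (-3))/2^n ≤ 0.0001
2/2^n ≤ 0.0001
2^n ≥ 20000
n ≥ log₂(20000) = 14.29
n ≥ 15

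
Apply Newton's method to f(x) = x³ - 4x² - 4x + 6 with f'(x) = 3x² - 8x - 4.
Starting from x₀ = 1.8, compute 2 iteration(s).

f(x) = x³ - 4x² - 4x + 6
f'(x) = 3x² - 8x - 4
x₀ = 1.8

Newton-Raphson formula: x_{n+1} = x_n - f(x_n)/f'(x_n)

Iteration 1:
  f(1.800000) = -8.328000
  f'(1.800000) = -8.680000
  x_1 = 1.800000 - (-8.328000)/(-8.680000) = 0.840553
Iteration 2:
  f(0.840553) = 0.405546
  f'(0.840553) = -8.604836
  x_2 = 0.840553 - 0.405546/(-8.604836) = 0.887683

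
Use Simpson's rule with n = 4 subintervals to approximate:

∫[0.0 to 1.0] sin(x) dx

f(x) = sin(x)
a = 0.0, b = 1.0, n = 4
h = (b - a)/n = 0.250000

Simpson's rule: (h/3)[f(x₀) + 4f(x₁) + 2f(x₂) + ... + f(xₙ)]

x_0 = 0.0000, f(x_0) = 0.000000, coefficient = 1
x_1 = 0.2500, f(x_1) = 0.247404, coefficient = 4
x_2 = 0.5000, f(x_2) = 0.479426, coefficient = 2
x_3 = 0.7500, f(x_3) = 0.681639, coefficient = 4
x_4 = 1.0000, f(x_4) = 0.841471, coefficient = 1

I ≈ (0.250000/3) × 5.516493 = 0.459708
Exact value: 0.459698
Error: 0.000010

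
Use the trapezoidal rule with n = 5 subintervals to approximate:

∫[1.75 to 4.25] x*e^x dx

f(x) = x*e^x
a = 1.75, b = 4.25, n = 5
h = (b - a)/n = 0.500000

Trapezoidal rule: (h/2)[f(x₀) + 2f(x₁) + 2f(x₂) + ... + f(xₙ)]

x_0 = 1.7500, f(x_0) = 10.070555, coefficient = 1
x_1 = 2.2500, f(x_1) = 21.347406, coefficient = 2
x_2 = 2.7500, f(x_2) = 43.017238, coefficient = 2
x_3 = 3.2500, f(x_3) = 83.818605, coefficient = 2
x_4 = 3.7500, f(x_4) = 159.454058, coefficient = 2
x_5 = 4.2500, f(x_5) = 297.948002, coefficient = 1

I ≈ (0.500000/2) × 923.293168 = 230.823292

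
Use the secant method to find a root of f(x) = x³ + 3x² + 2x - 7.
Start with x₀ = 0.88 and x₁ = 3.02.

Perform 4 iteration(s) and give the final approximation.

f(x) = x³ + 3x² + 2x - 7
x₀ = 0.88, x₁ = 3.02

Secant formula: x_{n+1} = x_n - f(x_n)(x_n - x_{n-1})/(f(x_n) - f(x_{n-1}))

Iteration 1:
  f(0.880000) = -2.235328
  f(3.020000) = 53.944808
  x_2 = 3.020000 - 53.944808×(3.020000 - 0.880000)/(53.944808 - (-2.235328))
       = 0.965148
Iteration 2:
  f(3.020000) = 53.944808
  f(0.965148) = -1.376131
  x_3 = 0.965148 - (-1.376131)×(0.965148 - 3.020000)/(-1.376131 - 53.944808)
       = 1.016263
Iteration 3:
  f(0.965148) = -1.376131
  f(1.016263) = -0.819517
  x_4 = 1.016263 - (-0.819517)×(1.016263 - 0.965148)/(-0.819517 - (-1.376131))
       = 1.091521
Iteration 4:
  f(1.016263) = -0.819517
  f(1.091521) = 0.057758
  x_5 = 1.091521 - 0.057758×(1.091521 - 1.016263)/(0.057758 - (-0.819517))
       = 1.086566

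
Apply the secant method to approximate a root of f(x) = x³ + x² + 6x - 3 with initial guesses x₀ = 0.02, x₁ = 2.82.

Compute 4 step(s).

f(x) = x³ + x² + 6x - 3
x₀ = 0.02, x₁ = 2.82

Secant formula: x_{n+1} = x_n - f(x_n)(x_n - x_{n-1})/(f(x_n) - f(x_{n-1}))

Iteration 1:
  f(0.020000) = -2.879592
  f(2.820000) = 44.298168
  x_2 = 2.820000 - 44.298168×(2.820000 - 0.020000)/(44.298168 - (-2.879592))
       = 0.190904
Iteration 2:
  f(2.820000) = 44.298168
  f(0.190904) = -1.811176
  x_3 = 0.190904 - (-1.811176)×(0.190904 - 2.820000)/(-1.811176 - 44.298168)
       = 0.294175
Iteration 3:
  f(0.190904) = -1.811176
  f(0.294175) = -1.122955
  x_4 = 0.294175 - (-1.122955)×(0.294175 - 0.190904)/(-1.122955 - (-1.811176))
       = 0.462680
Iteration 4:
  f(0.294175) = -1.122955
  f(0.462680) = 0.089199
  x_5 = 0.462680 - 0.089199×(0.462680 - 0.294175)/(0.089199 - (-1.122955))
       = 0.450280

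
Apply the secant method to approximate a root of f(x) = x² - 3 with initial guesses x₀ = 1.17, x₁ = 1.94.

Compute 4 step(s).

f(x) = x² - 3
x₀ = 1.17, x₁ = 1.94

Secant formula: x_{n+1} = x_n - f(x_n)(x_n - x_{n-1})/(f(x_n) - f(x_{n-1}))

Iteration 1:
  f(1.170000) = -1.631100
  f(1.940000) = 0.763600
  x_2 = 1.940000 - 0.763600×(1.940000 - 1.170000)/(0.763600 - (-1.631100))
       = 1.694469
Iteration 2:
  f(1.940000) = 0.763600
  f(1.694469) = -0.128773
  x_3 = 1.694469 - (-0.128773)×(1.694469 - 1.940000)/(-0.128773 - 0.763600)
       = 1.729901
Iteration 3:
  f(1.694469) = -0.128773
  f(1.729901) = -0.007444
  x_4 = 1.729901 - (-0.007444)×(1.729901 - 1.694469)/(-0.007444 - (-0.128773))
       = 1.732074
Iteration 4:
  f(1.729901) = -0.007444
  f(1.732074) = 0.000082
  x_5 = 1.732074 - 0.000082×(1.732074 - 1.729901)/(0.000082 - (-0.007444))
       = 1.732051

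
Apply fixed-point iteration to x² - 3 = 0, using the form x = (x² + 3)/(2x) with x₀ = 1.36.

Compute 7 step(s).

Equation: x² - 3 = 0
Fixed-point form: x = (x² + 3)/(2x)
x₀ = 1.36

x_1 = g(1.360000) = 1.782941
x_2 = g(1.782941) = 1.732777
x_3 = g(1.732777) = 1.732051
x_4 = g(1.732051) = 1.732051
x_5 = g(1.732051) = 1.732051
x_6 = g(1.732051) = 1.732051
x_7 = g(1.732051) = 1.732051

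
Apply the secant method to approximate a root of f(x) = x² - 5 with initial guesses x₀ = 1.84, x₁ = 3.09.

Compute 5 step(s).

f(x) = x² - 5
x₀ = 1.84, x₁ = 3.09

Secant formula: x_{n+1} = x_n - f(x_n)(x_n - x_{n-1})/(f(x_n) - f(x_{n-1}))

Iteration 1:
  f(1.840000) = -1.614400
  f(3.090000) = 4.548100
  x_2 = 3.090000 - 4.548100×(3.090000 - 1.840000)/(4.548100 - (-1.614400))
       = 2.167465
Iteration 2:
  f(3.090000) = 4.548100
  f(2.167465) = -0.302098
  x_3 = 2.167465 - (-0.302098)×(2.167465 - 3.090000)/(-0.302098 - 4.548100)
       = 2.224925
Iteration 3:
  f(2.167465) = -0.302098
  f(2.224925) = -0.049708
  x_4 = 2.224925 - (-0.049708)×(2.224925 - 2.167465)/(-0.049708 - (-0.302098))
       = 2.236242
Iteration 4:
  f(2.224925) = -0.049708
  f(2.236242) = 0.000778
  x_5 = 2.236242 - 0.000778×(2.236242 - 2.224925)/(0.000778 - (-0.049708))
       = 2.236068
Iteration 5:
  f(2.236242) = 0.000778
  f(2.236068) = -0.000002
  x_6 = 2.236068 - (-0.000002)×(2.236068 - 2.236242)/(-0.000002 - 0.000778)
       = 2.236068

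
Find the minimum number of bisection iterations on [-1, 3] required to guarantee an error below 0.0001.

We need (b-a)/2^n ≤ 0.0001
(3 - (-1))/2^n ≤ 0.0001
4/2^n ≤ 0.0001
2^n ≥ 40000
n ≥ log₂(40000) = 15.29
n ≥ 16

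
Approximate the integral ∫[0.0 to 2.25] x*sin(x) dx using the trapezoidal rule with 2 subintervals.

f(x) = x*sin(x)
a = 0.0, b = 2.25, n = 2
h = (b - a)/n = 1.125000

Trapezoidal rule: (h/2)[f(x₀) + 2f(x₁) + 2f(x₂) + ... + f(xₙ)]

x_0 = 0.0000, f(x_0) = 0.000000, coefficient = 1
x_1 = 1.1250, f(x_1) = 1.015051, coefficient = 2
x_2 = 2.2500, f(x_2) = 1.750665, coefficient = 1

I ≈ (1.125000/2) × 3.780767 = 2.126681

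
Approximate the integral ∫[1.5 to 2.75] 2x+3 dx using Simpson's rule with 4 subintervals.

f(x) = 2x+3
a = 1.5, b = 2.75, n = 4
h = (b - a)/n = 0.312500

Simpson's rule: (h/3)[f(x₀) + 4f(x₁) + 2f(x₂) + ... + f(xₙ)]

x_0 = 1.5000, f(x_0) = 6.000000, coefficient = 1
x_1 = 1.8125, f(x_1) = 6.625000, coefficient = 4
x_2 = 2.1250, f(x_2) = 7.250000, coefficient = 2
x_3 = 2.4375, f(x_3) = 7.875000, coefficient = 4
x_4 = 2.7500, f(x_4) = 8.500000, coefficient = 1

I ≈ (0.312500/3) × 87.000000 = 9.062500
Exact value: 9.062500
Error: 0.000000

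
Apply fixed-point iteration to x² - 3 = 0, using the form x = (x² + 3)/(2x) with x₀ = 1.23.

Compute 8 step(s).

Equation: x² - 3 = 0
Fixed-point form: x = (x² + 3)/(2x)
x₀ = 1.23

x_1 = g(1.230000) = 1.834512
x_2 = g(1.834512) = 1.734912
x_3 = g(1.734912) = 1.732053
x_4 = g(1.732053) = 1.732051
x_5 = g(1.732051) = 1.732051
x_6 = g(1.732051) = 1.732051
x_7 = g(1.732051) = 1.732051
x_8 = g(1.732051) = 1.732051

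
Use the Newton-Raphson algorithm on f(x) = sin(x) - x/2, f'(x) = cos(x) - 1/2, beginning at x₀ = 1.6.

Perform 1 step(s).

f(x) = sin(x) - x/2
f'(x) = cos(x) - 1/2
x₀ = 1.6

Newton-Raphson formula: x_{n+1} = x_n - f(x_n)/f'(x_n)

Iteration 1:
  f(1.600000) = 0.199574
  f'(1.600000) = -0.529200
  x_1 = 1.600000 - 0.199574/(-0.529200) = 1.977124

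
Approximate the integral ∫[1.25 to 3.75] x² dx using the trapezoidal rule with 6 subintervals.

f(x) = x²
a = 1.25, b = 3.75, n = 6
h = (b - a)/n = 0.416667

Trapezoidal rule: (h/2)[f(x₀) + 2f(x₁) + 2f(x₂) + ... + f(xₙ)]

x_0 = 1.2500, f(x_0) = 1.562500, coefficient = 1
x_1 = 1.6667, f(x_1) = 2.777778, coefficient = 2
x_2 = 2.0833, f(x_2) = 4.340278, coefficient = 2
x_3 = 2.5000, f(x_3) = 6.250000, coefficient = 2
x_4 = 2.9167, f(x_4) = 8.506944, coefficient = 2
x_5 = 3.3333, f(x_5) = 11.111111, coefficient = 2
x_6 = 3.7500, f(x_6) = 14.062500, coefficient = 1

I ≈ (0.416667/2) × 81.597222 = 16.999421
Exact value: 16.927083
Error: 0.072338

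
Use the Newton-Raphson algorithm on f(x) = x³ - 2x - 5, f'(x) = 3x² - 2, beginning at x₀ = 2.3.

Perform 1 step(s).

f(x) = x³ - 2x - 5
f'(x) = 3x² - 2
x₀ = 2.3

Newton-Raphson formula: x_{n+1} = x_n - f(x_n)/f'(x_n)

Iteration 1:
  f(2.300000) = 2.567000
  f'(2.300000) = 13.870000
  x_1 = 2.300000 - 2.567000/13.870000 = 2.114924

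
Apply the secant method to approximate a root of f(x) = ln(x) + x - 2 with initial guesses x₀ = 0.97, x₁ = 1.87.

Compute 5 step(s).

f(x) = ln(x) + x - 2
x₀ = 0.97, x₁ = 1.87

Secant formula: x_{n+1} = x_n - f(x_n)(x_n - x_{n-1})/(f(x_n) - f(x_{n-1}))

Iteration 1:
  f(0.970000) = -1.060459
  f(1.870000) = 0.495938
  x_2 = 1.870000 - 0.495938×(1.870000 - 0.970000)/(0.495938 - (-1.060459))
       = 1.583219
Iteration 2:
  f(1.870000) = 0.495938
  f(1.583219) = 0.042680
  x_3 = 1.583219 - 0.042680×(1.583219 - 1.870000)/(0.042680 - 0.495938)
       = 1.556216
Iteration 3:
  f(1.583219) = 0.042680
  f(1.556216) = -0.001528
  x_4 = 1.556216 - (-0.001528)×(1.556216 - 1.583219)/(-0.001528 - 0.042680)
       = 1.557149
Iteration 4:
  f(1.556216) = -0.001528
  f(1.557149) = 0.000005
  x_5 = 1.557149 - 0.000005×(1.557149 - 1.556216)/(0.000005 - (-0.001528))
       = 1.557146
Iteration 5:
  f(1.557149) = 0.000005
  f(1.557146) = 0.000000
  x_6 = 1.557146 - 0.000000×(1.557146 - 1.557149)/(0.000000 - 0.000005)
       = 1.557146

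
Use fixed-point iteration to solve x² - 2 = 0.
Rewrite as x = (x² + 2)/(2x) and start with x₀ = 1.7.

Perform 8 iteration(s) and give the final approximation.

Equation: x² - 2 = 0
Fixed-point form: x = (x² + 2)/(2x)
x₀ = 1.7

x_1 = g(1.700000) = 1.438235
x_2 = g(1.438235) = 1.414414
x_3 = g(1.414414) = 1.414214
x_4 = g(1.414214) = 1.414214
x_5 = g(1.414214) = 1.414214
x_6 = g(1.414214) = 1.414214
x_7 = g(1.414214) = 1.414214
x_8 = g(1.414214) = 1.414214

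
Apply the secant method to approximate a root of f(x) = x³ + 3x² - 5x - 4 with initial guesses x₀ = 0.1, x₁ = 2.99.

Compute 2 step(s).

f(x) = x³ + 3x² - 5x - 4
x₀ = 0.1, x₁ = 2.99

Secant formula: x_{n+1} = x_n - f(x_n)(x_n - x_{n-1})/(f(x_n) - f(x_{n-1}))

Iteration 1:
  f(0.100000) = -4.469000
  f(2.990000) = 34.601199
  x_2 = 2.990000 - 34.601199×(2.990000 - 0.100000)/(34.601199 - (-4.469000))
       = 0.430569
Iteration 2:
  f(2.990000) = 34.601199
  f(0.430569) = -5.516854
  x_3 = 0.430569 - (-5.516854)×(0.430569 - 2.990000)/(-5.516854 - 34.601199)
       = 0.782531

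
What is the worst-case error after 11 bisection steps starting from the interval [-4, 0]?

Bisection error bound: |error| ≤ (b-a)/2^n
|error| ≤ (0 - (-4))/2^11 = 4/2^11
|error| ≤ 0.0019531250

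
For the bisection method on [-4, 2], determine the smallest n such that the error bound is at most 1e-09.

We need (b-a)/2^n ≤ 1e-09
(2 - (-4))/2^n ≤ 1e-09
6/2^n ≤ 1e-09
2^n ≥ 6000000000
n ≥ log₂(6000000000) = 32.48
n ≥ 33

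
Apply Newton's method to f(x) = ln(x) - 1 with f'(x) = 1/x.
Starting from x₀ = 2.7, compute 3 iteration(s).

f(x) = ln(x) - 1
f'(x) = 1/x
x₀ = 2.7

Newton-Raphson formula: x_{n+1} = x_n - f(x_n)/f'(x_n)

Iteration 1:
  f(2.700000) = -0.006748
  f'(2.700000) = 0.370370
  x_1 = 2.700000 - (-0.006748)/0.370370 = 2.718220
Iteration 2:
  f(2.718220) = -0.000023
  f'(2.718220) = 0.367888
  x_2 = 2.718220 - (-0.000023)/0.367888 = 2.718282
Iteration 3:
  f(2.718282) = 0.000000
  f'(2.718282) = 0.367879
  x_3 = 2.718282 - 0.000000/0.367879 = 2.718282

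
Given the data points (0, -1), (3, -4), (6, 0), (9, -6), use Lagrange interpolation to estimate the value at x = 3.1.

Lagrange interpolation formula:
P(x) = Σ yᵢ × Lᵢ(x)
where Lᵢ(x) = Π_{j≠i} (x - xⱼ)/(xᵢ - xⱼ)

L_0(3.1) = (3.1 - 3)/(0 - 3) × (3.1 - 6)/(0 - 6) × (3.1 - 9)/(0 - 9) = -0.010562
L_1(3.1) = (3.1 - 0)/(3 - 0) × (3.1 - 6)/(3 - 6) × (3.1 - 9)/(3 - 9) = 0.982241
L_2(3.1) = (3.1 - 0)/(6 - 0) × (3.1 - 3)/(6 - 3) × (3.1 - 9)/(6 - 9) = 0.033870
L_3(3.1) = (3.1 - 0)/(9 - 0) × (3.1 - 3)/(9 - 3) × (3.1 - 6)/(9 - 6) = -0.005549

P(3.1) = (-1)×L_0(3.1) + (-4)×L_1(3.1) + 0×L_2(3.1) + (-6)×L_3(3.1)
P(3.1) = -3.885105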